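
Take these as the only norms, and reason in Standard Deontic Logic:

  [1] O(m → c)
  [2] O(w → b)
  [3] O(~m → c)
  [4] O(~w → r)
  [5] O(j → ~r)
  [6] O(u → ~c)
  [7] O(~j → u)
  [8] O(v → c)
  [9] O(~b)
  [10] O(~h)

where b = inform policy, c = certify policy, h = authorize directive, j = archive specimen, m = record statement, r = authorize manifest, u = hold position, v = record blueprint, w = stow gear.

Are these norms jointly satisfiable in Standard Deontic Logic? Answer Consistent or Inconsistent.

Inconsistent

By case analysis on ~m: premise 3 gives O(~m → c) and premise 1 gives O(m → c), so O(c) either way.
Premise 6, O(u → ~c), contraposes to O(c → ~u); with O(c) we get O(~u).
Premise 7, O(~j → u), contraposes to O(~u → j); with O(~u) we get O(j).
Premise 5 is O(j → ~r); since O(j), deontic closure gives O(~r).
The contrapositive of premise 4 (O(~w → r)) is O(~r → w), and O(~r) is already established, so O(w).
Applying K to premise 2 (O(w → b)) and O(w) yields O(b).
Yet premise 9 states O(~b).
We now have both O(b) and O(~b) — b is simultaneously obligatory and forbidden, violating the D-axiom.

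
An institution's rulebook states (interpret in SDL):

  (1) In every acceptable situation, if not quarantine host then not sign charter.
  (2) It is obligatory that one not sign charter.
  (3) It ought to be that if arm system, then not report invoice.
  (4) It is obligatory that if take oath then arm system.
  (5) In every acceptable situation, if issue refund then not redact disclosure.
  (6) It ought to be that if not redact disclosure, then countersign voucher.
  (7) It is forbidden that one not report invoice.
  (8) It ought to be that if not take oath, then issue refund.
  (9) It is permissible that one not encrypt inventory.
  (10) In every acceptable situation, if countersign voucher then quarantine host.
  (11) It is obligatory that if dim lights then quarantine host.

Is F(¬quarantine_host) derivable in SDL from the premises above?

Premise 7, F(¬report_invoice), is equivalent to O(report_invoice).
Premise 3 is O(arm_system → ¬report_invoice); contrapositively O(report_invoice → ¬arm_system). Since O(report_invoice) holds, K gives O(¬arm_system).
Premise 4 is O(take_oath → arm_system); contrapositively O(¬arm_system → ¬take_oath). Since O(¬arm_system) holds, K gives O(¬take_oath).
With premise 8, O(¬take_oath → issue_refund), the K-axiom yields O(issue_refund).
Applying K to premise 5 (O(issue_refund → ¬redact_disclosure)) and O(issue_refund) yields O(¬redact_disclosure).
Premise 6 is O(¬redact_disclosure → countersign_voucher); since O(¬redact_disclosure), deontic closure gives O(countersign_voucher).
Applying K to premise 10 (O(countersign_voucher → quarantine_host)) and O(countersign_voucher) yields O(quarantine_host).
Premises 1, 2, 9, 11 do not contribute to this derivation.
So O(quarantine_host) holds, i.e. F(¬quarantine_host). The claim follows.

Yes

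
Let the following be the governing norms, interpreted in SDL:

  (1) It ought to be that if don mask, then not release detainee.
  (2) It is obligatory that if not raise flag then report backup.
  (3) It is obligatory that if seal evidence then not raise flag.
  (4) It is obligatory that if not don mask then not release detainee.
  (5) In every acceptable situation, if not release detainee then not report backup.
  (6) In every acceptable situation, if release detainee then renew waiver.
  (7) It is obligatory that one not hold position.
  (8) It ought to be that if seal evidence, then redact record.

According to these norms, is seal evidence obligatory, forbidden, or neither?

Forbidden

Premises 4 and 1 are O(¬don_mask → ¬release_detainee) and O(don_mask → ¬release_detainee); every ideal world satisfies ¬don_mask or don_mask, so in either case ¬release_detainee holds — hence O(¬release_detainee).
With premise 5, O(¬release_detainee → ¬report_backup), the K-axiom yields O(¬report_backup).
Premise 2 is O(¬raise_flag → report_backup); contrapositively O(¬report_backup → raise_flag). Since O(¬report_backup) holds, K gives O(raise_flag).
The contrapositive of premise 3 (O(seal_evidence → ¬raise_flag)) is O(raise_flag → ¬seal_evidence), and O(raise_flag) is already established, so O(¬seal_evidence).
Premises 6, 7, 8 do not contribute to this derivation.
Thus O(¬seal_evidence), which is F(seal_evidence): seal_evidence is forbidden.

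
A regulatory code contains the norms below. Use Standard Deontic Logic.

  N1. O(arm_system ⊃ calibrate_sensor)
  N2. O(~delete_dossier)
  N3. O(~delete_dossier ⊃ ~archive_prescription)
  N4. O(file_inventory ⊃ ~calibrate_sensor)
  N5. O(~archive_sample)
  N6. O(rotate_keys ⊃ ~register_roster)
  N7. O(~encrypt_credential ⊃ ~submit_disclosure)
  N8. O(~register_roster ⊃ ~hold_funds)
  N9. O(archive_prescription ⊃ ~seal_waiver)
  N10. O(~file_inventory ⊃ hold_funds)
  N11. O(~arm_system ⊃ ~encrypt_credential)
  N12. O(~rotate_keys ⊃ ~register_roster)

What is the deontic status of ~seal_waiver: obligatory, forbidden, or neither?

Neither

Premise 9 is O(archive_prescription ⊃ ~seal_waiver), but O(archive_prescription) is not derivable from the premises, so it does not yield O(~seal_waiver).
No premise or chain of K-axiom applications forces O(~seal_waiver), and none forces O(seal_waiver). So ~seal_waiver is neither obligatory nor forbidden under these norms.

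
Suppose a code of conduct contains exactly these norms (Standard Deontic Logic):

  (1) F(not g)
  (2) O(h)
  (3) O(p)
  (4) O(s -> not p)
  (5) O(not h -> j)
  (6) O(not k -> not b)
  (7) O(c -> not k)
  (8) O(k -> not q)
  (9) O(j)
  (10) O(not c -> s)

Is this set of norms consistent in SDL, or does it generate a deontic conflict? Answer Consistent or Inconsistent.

Premise 5 is O(not h -> j); even if O(j) held, inferring O(not h) would be affirming the consequent — invalid.
So O(not h) is not derivable, and the apparent clash with O(h) does not arise.
A world satisfying every obligation exists (e.g. b=false, c=true, g=true, h=true, j=true, k=false, p=true, q=false, s=false); no atom is both obligatory and forbidden, so the set is consistent.

Consistent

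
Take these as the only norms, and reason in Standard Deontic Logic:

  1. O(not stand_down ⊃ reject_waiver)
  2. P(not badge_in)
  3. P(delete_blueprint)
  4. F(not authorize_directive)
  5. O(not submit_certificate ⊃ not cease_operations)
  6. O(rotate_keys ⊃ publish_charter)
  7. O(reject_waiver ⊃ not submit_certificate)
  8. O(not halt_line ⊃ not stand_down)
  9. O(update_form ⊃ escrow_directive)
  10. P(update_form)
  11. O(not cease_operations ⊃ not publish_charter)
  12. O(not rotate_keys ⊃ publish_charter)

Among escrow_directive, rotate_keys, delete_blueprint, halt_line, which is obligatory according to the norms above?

By case analysis on not rotate_keys: premise 12 gives O(not rotate_keys ⊃ publish_charter) and premise 6 gives O(rotate_keys ⊃ publish_charter), so O(publish_charter) either way.
Premise 11 is O(not cease_operations ⊃ not publish_charter); contrapositively O(publish_charter ⊃ cease_operations). Since O(publish_charter) holds, K gives O(cease_operations).
Premise 5 is O(not submit_certificate ⊃ not cease_operations); contrapositively O(cease_operations ⊃ submit_certificate). Since O(cease_operations) holds, K gives O(submit_certificate).
Premise 7, O(reject_waiver ⊃ not submit_certificate), contraposes to O(submit_certificate ⊃ not reject_waiver); with O(submit_certificate) we get O(not reject_waiver).
Premise 1, O(not stand_down ⊃ reject_waiver), contraposes to O(not reject_waiver ⊃ stand_down); with O(not reject_waiver) we get O(stand_down).
Premise 8, O(not halt_line ⊃ not stand_down), contraposes to O(stand_down ⊃ halt_line); with O(stand_down) we get O(halt_line).
So O(halt_line) holds — halt_line is obligatory. None of the other listed options is made obligatory by any chain of premises.

halt_line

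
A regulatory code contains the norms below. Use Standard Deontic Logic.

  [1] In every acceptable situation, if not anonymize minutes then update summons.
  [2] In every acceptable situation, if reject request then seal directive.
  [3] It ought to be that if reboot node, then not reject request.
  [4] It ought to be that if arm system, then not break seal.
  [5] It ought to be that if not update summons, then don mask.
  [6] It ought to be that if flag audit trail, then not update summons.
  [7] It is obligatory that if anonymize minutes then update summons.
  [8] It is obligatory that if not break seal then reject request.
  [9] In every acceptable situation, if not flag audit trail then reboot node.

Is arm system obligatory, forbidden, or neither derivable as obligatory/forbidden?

Forbidden

Premises 1 and 7 cover both cases: O(¬anonymize_minutes → update_summons) and O(anonymize_minutes → update_summons). Since ¬anonymize_minutes ∨ anonymize_minutes is a tautology, O(update_summons) follows.
Premise 6, O(flag_audit_trail → ¬update_summons), contraposes to O(update_summons → ¬flag_audit_trail); with O(update_summons) we get O(¬flag_audit_trail).
From O(¬flag_audit_trail) and premise 9, O(¬flag_audit_trail → reboot_node), we obtain O(reboot_node).
Applying K to premise 3 (O(reboot_node → ¬reject_request)) and O(reboot_node) yields O(¬reject_request).
Premise 8, O(¬break_seal → reject_request), contraposes to O(¬reject_request → break_seal); with O(¬reject_request) we get O(break_seal).
Premise 4, O(arm_system → ¬break_seal), contraposes to O(break_seal → ¬arm_system); with O(break_seal) we get O(¬arm_system).
Premises 2, 5 do not contribute to this derivation.
Thus O(¬arm_system), which is F(arm_system): arm_system is forbidden.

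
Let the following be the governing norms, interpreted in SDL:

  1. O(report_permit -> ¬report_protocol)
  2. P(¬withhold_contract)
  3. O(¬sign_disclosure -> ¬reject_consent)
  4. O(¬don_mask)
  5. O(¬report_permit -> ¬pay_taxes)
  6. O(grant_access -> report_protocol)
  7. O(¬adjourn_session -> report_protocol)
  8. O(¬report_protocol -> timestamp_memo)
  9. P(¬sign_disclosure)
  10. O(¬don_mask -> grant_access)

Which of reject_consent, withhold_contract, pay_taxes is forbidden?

Premise 4 states O(¬don_mask) outright.
Premise 10 is O(¬don_mask -> grant_access); since O(¬don_mask), deontic closure gives O(grant_access).
From O(grant_access) and premise 6, O(grant_access -> report_protocol), we obtain O(report_protocol).
Premise 1, O(report_permit -> ¬report_protocol), contraposes to O(report_protocol -> ¬report_permit); with O(report_protocol) we get O(¬report_permit).
Premise 5 is O(¬report_permit -> ¬pay_taxes); since O(¬report_permit), deontic closure gives O(¬pay_taxes).
So O(¬pay_taxes) holds, i.e. pay_taxes is forbidden. None of the other listed options is forbidden under the premises.

pay_taxes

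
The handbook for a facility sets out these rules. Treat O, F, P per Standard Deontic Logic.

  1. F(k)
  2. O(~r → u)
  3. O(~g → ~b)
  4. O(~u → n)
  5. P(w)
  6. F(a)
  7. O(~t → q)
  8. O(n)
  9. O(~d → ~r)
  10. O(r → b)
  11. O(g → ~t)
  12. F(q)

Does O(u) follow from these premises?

Yes

F(q) at premise 12 means O(~q).
The contrapositive of premise 7 (O(~t → q)) is O(~q → t), and O(~q) is already established, so O(t).
Premise 11, O(g → ~t), contraposes to O(t → ~g); with O(t) we get O(~g).
From O(~g) and premise 3, O(~g → ~b), we obtain O(~b).
Premise 10, O(r → b), contraposes to O(~b → ~r); with O(~b) we get O(~r).
Premise 2 is O(~r → u); since O(~r), deontic closure gives O(u).
Premises 1, 4, 5, 6, 8, 9 do not contribute to this derivation.
So O(u) follows.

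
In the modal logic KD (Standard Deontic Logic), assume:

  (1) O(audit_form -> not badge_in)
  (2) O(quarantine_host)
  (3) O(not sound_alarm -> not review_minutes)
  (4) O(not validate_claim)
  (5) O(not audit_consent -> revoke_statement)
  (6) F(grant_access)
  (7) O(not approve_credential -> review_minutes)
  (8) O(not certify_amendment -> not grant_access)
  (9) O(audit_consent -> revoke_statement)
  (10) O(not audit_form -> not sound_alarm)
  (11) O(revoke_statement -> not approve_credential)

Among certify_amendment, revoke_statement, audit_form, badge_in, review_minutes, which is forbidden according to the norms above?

badge_in

Premises 5 and 9 cover both cases: O(not audit_consent -> revoke_statement) and O(audit_consent -> revoke_statement). Since not audit_consent ∨ audit_consent is a tautology, O(revoke_statement) follows.
From O(revoke_statement) and premise 11, O(revoke_statement -> not approve_credential), we obtain O(not approve_credential).
With premise 7, O(not approve_credential -> review_minutes), the K-axiom yields O(review_minutes).
Premise 3 is O(not sound_alarm -> not review_minutes); contrapositively O(review_minutes -> sound_alarm). Since O(review_minutes) holds, K gives O(sound_alarm).
Premise 10 is O(not audit_form -> not sound_alarm); contrapositively O(sound_alarm -> audit_form). Since O(sound_alarm) holds, K gives O(audit_form).
From O(audit_form) and premise 1, O(audit_form -> not badge_in), we obtain O(not badge_in).
So O(not badge_in) holds, i.e. badge_in is forbidden. None of the other listed options is forbidden under the premises.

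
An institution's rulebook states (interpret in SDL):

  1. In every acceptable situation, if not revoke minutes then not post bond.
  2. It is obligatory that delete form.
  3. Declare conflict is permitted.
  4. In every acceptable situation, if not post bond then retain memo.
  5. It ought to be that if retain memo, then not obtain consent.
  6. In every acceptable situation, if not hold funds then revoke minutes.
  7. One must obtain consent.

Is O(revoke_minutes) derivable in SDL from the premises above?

Yes

From premise 7 we have O(obtain_consent).
The contrapositive of premise 5 (O(retain_memo → ¬obtain_consent)) is O(obtain_consent → ¬retain_memo), and O(obtain_consent) is already established, so O(¬retain_memo).
Premise 4, O(¬post_bond → retain_memo), contraposes to O(¬retain_memo → post_bond); with O(¬retain_memo) we get O(post_bond).
The contrapositive of premise 1 (O(¬revoke_minutes → ¬post_bond)) is O(post_bond → revoke_minutes), and O(post_bond) is already established, so O(revoke_minutes).
Premises 2, 3, 6 do not contribute to this derivation.
So O(revoke_minutes) follows.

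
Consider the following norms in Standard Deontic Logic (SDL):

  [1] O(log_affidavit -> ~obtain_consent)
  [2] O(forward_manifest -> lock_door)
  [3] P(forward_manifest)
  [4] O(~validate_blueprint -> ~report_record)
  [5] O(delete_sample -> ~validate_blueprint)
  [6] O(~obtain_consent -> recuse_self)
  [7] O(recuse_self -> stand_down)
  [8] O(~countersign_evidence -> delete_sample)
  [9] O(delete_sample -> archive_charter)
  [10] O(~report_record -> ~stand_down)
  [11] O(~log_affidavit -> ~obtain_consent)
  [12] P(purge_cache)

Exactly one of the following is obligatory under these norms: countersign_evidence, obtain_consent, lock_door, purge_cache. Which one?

Premises 11 and 1 cover both cases: O(~log_affidavit -> ~obtain_consent) and O(log_affidavit -> ~obtain_consent). Since ~log_affidavit ∨ log_affidavit is a tautology, O(~obtain_consent) follows.
With premise 6, O(~obtain_consent -> recuse_self), the K-axiom yields O(recuse_self).
Premise 7 is O(recuse_self -> stand_down); since O(recuse_self), deontic closure gives O(stand_down).
The contrapositive of premise 10 (O(~report_record -> ~stand_down)) is O(stand_down -> report_record), and O(stand_down) is already established, so O(report_record).
Premise 4 is O(~validate_blueprint -> ~report_record); contrapositively O(report_record -> validate_blueprint). Since O(report_record) holds, K gives O(validate_blueprint).
The contrapositive of premise 5 (O(delete_sample -> ~validate_blueprint)) is O(validate_blueprint -> ~delete_sample), and O(validate_blueprint) is already established, so O(~delete_sample).
The contrapositive of premise 8 (O(~countersign_evidence -> delete_sample)) is O(~delete_sample -> countersign_evidence), and O(~delete_sample) is already established, so O(countersign_evidence).
So O(countersign_evidence) holds — countersign_evidence is obligatory. None of the other listed options is made obligatory by any chain of premises.

countersign_evidence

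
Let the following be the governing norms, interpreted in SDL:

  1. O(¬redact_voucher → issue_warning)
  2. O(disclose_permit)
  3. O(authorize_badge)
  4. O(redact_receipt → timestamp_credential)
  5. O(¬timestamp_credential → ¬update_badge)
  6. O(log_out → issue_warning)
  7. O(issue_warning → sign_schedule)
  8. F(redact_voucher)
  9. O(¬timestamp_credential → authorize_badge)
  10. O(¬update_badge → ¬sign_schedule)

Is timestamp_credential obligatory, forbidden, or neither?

Obligatory

F(redact_voucher) at premise 8 means O(¬redact_voucher).
Applying K to premise 1 (O(¬redact_voucher → issue_warning)) and O(¬redact_voucher) yields O(issue_warning).
With premise 7, O(issue_warning → sign_schedule), the K-axiom yields O(sign_schedule).
The contrapositive of premise 10 (O(¬update_badge → ¬sign_schedule)) is O(sign_schedule → update_badge), and O(sign_schedule) is already established, so O(update_badge).
Premise 5, O(¬timestamp_credential → ¬update_badge), contraposes to O(update_badge → timestamp_credential); with O(update_badge) we get O(timestamp_credential).
Premises 2, 3, 4, 6, 9 do not contribute to this derivation.
Hence timestamp_credential is obligatory.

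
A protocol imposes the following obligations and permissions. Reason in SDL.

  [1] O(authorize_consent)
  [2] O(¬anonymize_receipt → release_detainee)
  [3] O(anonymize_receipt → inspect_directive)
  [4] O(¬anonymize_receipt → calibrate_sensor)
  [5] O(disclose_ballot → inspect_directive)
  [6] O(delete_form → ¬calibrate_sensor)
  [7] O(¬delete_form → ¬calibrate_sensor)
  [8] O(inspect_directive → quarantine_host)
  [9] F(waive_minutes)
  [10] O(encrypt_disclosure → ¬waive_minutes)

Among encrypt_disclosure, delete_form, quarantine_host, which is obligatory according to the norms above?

quarantine_host

Premises 7 and 6 are O(¬delete_form → ¬calibrate_sensor) and O(delete_form → ¬calibrate_sensor); every ideal world satisfies ¬delete_form or delete_form, so in either case ¬calibrate_sensor holds — hence O(¬calibrate_sensor).
The contrapositive of premise 4 (O(¬anonymize_receipt → calibrate_sensor)) is O(¬calibrate_sensor → anonymize_receipt), and O(¬calibrate_sensor) is already established, so O(anonymize_receipt).
Premise 3 is O(anonymize_receipt → inspect_directive); since O(anonymize_receipt), deontic closure gives O(inspect_directive).
With premise 8, O(inspect_directive → quarantine_host), the K-axiom yields O(quarantine_host).
So O(quarantine_host) holds — quarantine_host is obligatory. None of the other listed options is made obligatory by any chain of premises.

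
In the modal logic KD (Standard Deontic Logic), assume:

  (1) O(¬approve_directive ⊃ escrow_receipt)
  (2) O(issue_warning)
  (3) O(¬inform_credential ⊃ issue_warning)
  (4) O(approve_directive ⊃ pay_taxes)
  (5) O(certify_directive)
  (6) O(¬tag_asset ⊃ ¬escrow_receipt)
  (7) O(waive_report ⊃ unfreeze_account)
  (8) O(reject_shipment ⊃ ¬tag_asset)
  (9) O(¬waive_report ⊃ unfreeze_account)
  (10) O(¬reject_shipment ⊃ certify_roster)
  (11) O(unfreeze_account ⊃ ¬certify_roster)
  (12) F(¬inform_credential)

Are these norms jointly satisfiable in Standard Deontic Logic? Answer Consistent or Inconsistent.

Consistent

Premise 3 is O(¬inform_credential ⊃ issue_warning); even if O(issue_warning) held, inferring O(¬inform_credential) would be affirming the consequent — invalid.
So O(¬inform_credential) is not derivable, and the apparent clash with O(inform_credential) does not arise.
A world satisfying every obligation exists (e.g. approve_directive=true, certify_directive=true, certify_roster=false, escrow_receipt=false, inform_credential=true, issue_warning=true, pay_taxes=true, reject_shipment=true, tag_asset=false, unfreeze_account=true, waive_report=false); no atom is both obligatory and forbidden, so the set is consistent.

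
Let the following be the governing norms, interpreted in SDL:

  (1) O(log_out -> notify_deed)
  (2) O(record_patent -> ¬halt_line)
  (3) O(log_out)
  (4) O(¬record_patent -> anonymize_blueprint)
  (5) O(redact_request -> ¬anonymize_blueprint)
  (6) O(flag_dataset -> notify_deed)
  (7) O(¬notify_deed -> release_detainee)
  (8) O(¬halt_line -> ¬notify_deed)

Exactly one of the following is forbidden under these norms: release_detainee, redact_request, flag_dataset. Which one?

Premise 3 gives O(log_out).
From O(log_out) and premise 1, O(log_out -> notify_deed), we obtain O(notify_deed).
The contrapositive of premise 8 (O(¬halt_line -> ¬notify_deed)) is O(notify_deed -> halt_line), and O(notify_deed) is already established, so O(halt_line).
The contrapositive of premise 2 (O(record_patent -> ¬halt_line)) is O(halt_line -> ¬record_patent), and O(halt_line) is already established, so O(¬record_patent).
With premise 4, O(¬record_patent -> anonymize_blueprint), the K-axiom yields O(anonymize_blueprint).
The contrapositive of premise 5 (O(redact_request -> ¬anonymize_blueprint)) is O(anonymize_blueprint -> ¬redact_request), and O(anonymize_blueprint) is already established, so O(¬redact_request).
So O(¬redact_request) holds, i.e. redact_request is forbidden. None of the other listed options is forbidden under the premises.

redact_request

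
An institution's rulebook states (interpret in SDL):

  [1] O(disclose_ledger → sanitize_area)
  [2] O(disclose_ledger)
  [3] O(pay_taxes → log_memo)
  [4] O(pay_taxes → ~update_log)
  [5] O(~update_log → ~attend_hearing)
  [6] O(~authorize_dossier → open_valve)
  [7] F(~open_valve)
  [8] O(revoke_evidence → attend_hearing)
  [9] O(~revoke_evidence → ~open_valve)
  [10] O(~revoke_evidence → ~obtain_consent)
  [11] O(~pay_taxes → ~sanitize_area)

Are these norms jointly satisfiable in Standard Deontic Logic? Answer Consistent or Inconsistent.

Inconsistent

Premise 7 is F(~open_valve), i.e. O(open_valve).
The contrapositive of premise 9 (O(~revoke_evidence → ~open_valve)) is O(open_valve → revoke_evidence), and O(open_valve) is already established, so O(revoke_evidence).
With premise 8, O(revoke_evidence → attend_hearing), the K-axiom yields O(attend_hearing).
Premise 5 is O(~update_log → ~attend_hearing); contrapositively O(attend_hearing → update_log). Since O(attend_hearing) holds, K gives O(update_log).
Premise 4, O(pay_taxes → ~update_log), contraposes to O(update_log → ~pay_taxes); with O(update_log) we get O(~pay_taxes).
From O(~pay_taxes) and premise 11, O(~pay_taxes → ~sanitize_area), we obtain O(~sanitize_area).
Premise 1 is O(disclose_ledger → sanitize_area); contrapositively O(~sanitize_area → ~disclose_ledger). Since O(~sanitize_area) holds, K gives O(~disclose_ledger).
Yet premise 2 states O(disclose_ledger).
We now have both O(~disclose_ledger) and O(disclose_ledger) — disclose_ledger is simultaneously obligatory and forbidden, violating the D-axiom.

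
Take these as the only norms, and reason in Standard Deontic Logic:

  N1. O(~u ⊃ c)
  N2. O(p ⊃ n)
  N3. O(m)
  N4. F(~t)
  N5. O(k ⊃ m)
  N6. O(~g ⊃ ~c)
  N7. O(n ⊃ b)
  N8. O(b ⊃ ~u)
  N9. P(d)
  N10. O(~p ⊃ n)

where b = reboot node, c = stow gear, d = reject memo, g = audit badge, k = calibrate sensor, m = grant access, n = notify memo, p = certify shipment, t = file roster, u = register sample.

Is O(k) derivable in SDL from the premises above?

Premise 5 is O(k ⊃ m); even if O(m) held, inferring O(k) would be affirming the consequent — invalid.
No other premise forces O(k). An ideal world satisfying every premise can still have k false, so O(k) is not derivable.

No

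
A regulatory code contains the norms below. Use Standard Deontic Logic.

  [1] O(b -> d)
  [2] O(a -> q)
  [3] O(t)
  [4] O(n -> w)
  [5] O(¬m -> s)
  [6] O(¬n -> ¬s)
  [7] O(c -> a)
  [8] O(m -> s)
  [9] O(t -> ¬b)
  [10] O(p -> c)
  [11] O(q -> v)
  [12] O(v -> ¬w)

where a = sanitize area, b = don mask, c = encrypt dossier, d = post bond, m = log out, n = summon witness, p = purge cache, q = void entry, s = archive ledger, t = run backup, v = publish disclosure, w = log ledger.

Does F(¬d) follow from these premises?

Premise 1 is O(b -> d), but O(b) is not derivable from the premises, so it does not yield O(d).
No other premise forces O(d). An ideal world satisfying every premise can still have ¬d true, so F(¬d) is not derivable.

No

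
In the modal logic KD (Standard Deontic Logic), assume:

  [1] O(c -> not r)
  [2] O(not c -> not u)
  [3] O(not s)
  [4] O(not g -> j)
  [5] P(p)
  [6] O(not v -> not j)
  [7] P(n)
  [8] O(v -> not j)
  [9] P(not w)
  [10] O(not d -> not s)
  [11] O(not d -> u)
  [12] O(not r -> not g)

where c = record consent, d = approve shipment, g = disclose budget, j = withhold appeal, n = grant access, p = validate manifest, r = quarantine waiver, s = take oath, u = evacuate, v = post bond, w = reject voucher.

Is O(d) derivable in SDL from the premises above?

Premises 8 and 6 cover both cases: O(v -> not j) and O(not v -> not j). Since v ∨ not v is a tautology, O(not j) follows.
The contrapositive of premise 4 (O(not g -> j)) is O(not j -> g), and O(not j) is already established, so O(g).
The contrapositive of premise 12 (O(not r -> not g)) is O(g -> r), and O(g) is already established, so O(r).
Premise 1 is O(c -> not r); contrapositively O(r -> not c). Since O(r) holds, K gives O(not c).
Premise 2 is O(not c -> not u); since O(not c), deontic closure gives O(not u).
Premise 11, O(not d -> u), contraposes to O(not u -> d); with O(not u) we get O(d).
Premises 3, 5, 7, 9, 10 do not contribute to this derivation.
So O(d) follows.

Yes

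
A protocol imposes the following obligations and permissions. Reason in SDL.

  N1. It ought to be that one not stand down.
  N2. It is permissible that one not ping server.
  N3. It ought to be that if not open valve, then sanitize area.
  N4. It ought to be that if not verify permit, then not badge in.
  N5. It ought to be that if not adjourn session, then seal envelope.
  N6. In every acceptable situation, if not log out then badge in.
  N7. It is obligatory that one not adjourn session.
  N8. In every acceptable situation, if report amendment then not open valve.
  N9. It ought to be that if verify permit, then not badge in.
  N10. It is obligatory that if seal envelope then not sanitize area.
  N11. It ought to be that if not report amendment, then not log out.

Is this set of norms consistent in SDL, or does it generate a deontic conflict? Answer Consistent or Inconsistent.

Premises 4 and 9 are O(¬verify_permit → ¬badge_in) and O(verify_permit → ¬badge_in); every ideal world satisfies ¬verify_permit or verify_permit, so in either case ¬badge_in holds — hence O(¬badge_in).
The contrapositive of premise 6 (O(¬log_out → badge_in)) is O(¬badge_in → log_out), and O(¬badge_in) is already established, so O(log_out).
Premise 11 is O(¬report_amendment → ¬log_out); contrapositively O(log_out → report_amendment). Since O(log_out) holds, K gives O(report_amendment).
From O(report_amendment) and premise 8, O(report_amendment → ¬open_valve), we obtain O(¬open_valve).
Premise 3 is O(¬open_valve → sanitize_area); since O(¬open_valve), deontic closure gives O(sanitize_area).
The contrapositive of premise 10 (O(seal_envelope → ¬sanitize_area)) is O(sanitize_area → ¬seal_envelope), and O(sanitize_area) is already established, so O(¬seal_envelope).
Premise 5, O(¬adjourn_session → seal_envelope), contraposes to O(¬seal_envelope → adjourn_session); with O(¬seal_envelope) we get O(adjourn_session).
Yet premise 7 states O(¬adjourn_session).
We now have both O(adjourn_session) and O(¬adjourn_session) — adjourn_session is simultaneously obligatory and forbidden, violating the D-axiom.

Inconsistent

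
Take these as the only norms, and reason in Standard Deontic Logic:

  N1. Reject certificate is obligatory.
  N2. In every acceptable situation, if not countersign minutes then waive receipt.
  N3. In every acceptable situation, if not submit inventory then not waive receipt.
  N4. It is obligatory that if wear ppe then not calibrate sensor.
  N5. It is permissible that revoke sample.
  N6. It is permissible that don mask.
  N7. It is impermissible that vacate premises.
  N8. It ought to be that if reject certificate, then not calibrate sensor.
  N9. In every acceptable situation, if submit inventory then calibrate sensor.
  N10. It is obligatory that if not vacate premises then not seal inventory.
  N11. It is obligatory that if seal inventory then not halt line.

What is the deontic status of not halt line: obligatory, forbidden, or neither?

Neither

Premise 11 is O(seal_inventory → ¬halt_line), but O(seal_inventory) is not derivable from the premises, so it does not yield O(¬halt_line).
No premise or chain of K-axiom applications forces O(¬halt_line), and none forces O(halt_line). So ¬halt_line is neither obligatory nor forbidden under these norms.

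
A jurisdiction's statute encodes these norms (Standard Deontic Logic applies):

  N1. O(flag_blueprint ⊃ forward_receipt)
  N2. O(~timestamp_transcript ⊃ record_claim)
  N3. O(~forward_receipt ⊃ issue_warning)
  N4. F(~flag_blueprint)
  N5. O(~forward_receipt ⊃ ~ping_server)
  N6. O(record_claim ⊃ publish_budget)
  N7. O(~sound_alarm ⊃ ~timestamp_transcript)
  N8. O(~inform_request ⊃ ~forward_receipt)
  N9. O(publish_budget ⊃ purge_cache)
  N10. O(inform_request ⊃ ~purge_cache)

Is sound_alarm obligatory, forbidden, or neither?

Obligatory

Premise 4 is F(~flag_blueprint), i.e. O(flag_blueprint).
From O(flag_blueprint) and premise 1, O(flag_blueprint ⊃ forward_receipt), we obtain O(forward_receipt).
The contrapositive of premise 8 (O(~inform_request ⊃ ~forward_receipt)) is O(forward_receipt ⊃ inform_request), and O(forward_receipt) is already established, so O(inform_request).
Applying K to premise 10 (O(inform_request ⊃ ~purge_cache)) and O(inform_request) yields O(~purge_cache).
Premise 9 is O(publish_budget ⊃ purge_cache); contrapositively O(~purge_cache ⊃ ~publish_budget). Since O(~purge_cache) holds, K gives O(~publish_budget).
Premise 6 is O(record_claim ⊃ publish_budget); contrapositively O(~publish_budget ⊃ ~record_claim). Since O(~publish_budget) holds, K gives O(~record_claim).
Premise 2, O(~timestamp_transcript ⊃ record_claim), contraposes to O(~record_claim ⊃ timestamp_transcript); with O(~record_claim) we get O(timestamp_transcript).
Premise 7 is O(~sound_alarm ⊃ ~timestamp_transcript); contrapositively O(timestamp_transcript ⊃ sound_alarm). Since O(timestamp_transcript) holds, K gives O(sound_alarm).
Premises 3, 5 do not contribute to this derivation.
Hence sound_alarm is obligatory.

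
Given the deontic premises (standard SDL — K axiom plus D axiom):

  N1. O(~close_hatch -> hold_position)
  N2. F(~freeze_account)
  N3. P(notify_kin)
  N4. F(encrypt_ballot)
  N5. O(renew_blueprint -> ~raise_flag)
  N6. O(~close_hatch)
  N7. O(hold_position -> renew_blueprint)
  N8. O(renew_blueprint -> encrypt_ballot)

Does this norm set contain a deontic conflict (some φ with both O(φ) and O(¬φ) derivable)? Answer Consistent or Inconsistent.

Inconsistent

Premise 4 is F(encrypt_ballot), i.e. O(~encrypt_ballot).
Premise 8, O(renew_blueprint -> encrypt_ballot), contraposes to O(~encrypt_ballot -> ~renew_blueprint); with O(~encrypt_ballot) we get O(~renew_blueprint).
Premise 7, O(hold_position -> renew_blueprint), contraposes to O(~renew_blueprint -> ~hold_position); with O(~renew_blueprint) we get O(~hold_position).
The contrapositive of premise 1 (O(~close_hatch -> hold_position)) is O(~hold_position -> close_hatch), and O(~hold_position) is already established, so O(close_hatch).
However, premise 6 gives O(~close_hatch).
We now have both O(close_hatch) and O(~close_hatch) — close_hatch is simultaneously obligatory and forbidden, violating the D-axiom.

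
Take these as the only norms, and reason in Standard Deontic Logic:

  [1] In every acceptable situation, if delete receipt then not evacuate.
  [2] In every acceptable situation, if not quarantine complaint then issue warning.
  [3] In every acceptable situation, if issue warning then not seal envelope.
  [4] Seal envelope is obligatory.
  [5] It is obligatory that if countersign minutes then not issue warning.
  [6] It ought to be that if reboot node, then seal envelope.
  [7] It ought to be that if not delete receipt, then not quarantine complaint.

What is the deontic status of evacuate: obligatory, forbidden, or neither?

From premise 4 we have O(seal_envelope).
The contrapositive of premise 3 (O(issue_warning → ¬seal_envelope)) is O(seal_envelope → ¬issue_warning), and O(seal_envelope) is already established, so O(¬issue_warning).
The contrapositive of premise 2 (O(¬quarantine_complaint → issue_warning)) is O(¬issue_warning → quarantine_complaint), and O(¬issue_warning) is already established, so O(quarantine_complaint).
Premise 7 is O(¬delete_receipt → ¬quarantine_complaint); contrapositively O(quarantine_complaint → delete_receipt). Since O(quarantine_complaint) holds, K gives O(delete_receipt).
From O(delete_receipt) and premise 1, O(delete_receipt → ¬evacuate), we obtain O(¬evacuate).
Premises 5, 6 do not contribute to this derivation.
Thus O(¬evacuate), which is F(evacuate): evacuate is forbidden.

Forbidden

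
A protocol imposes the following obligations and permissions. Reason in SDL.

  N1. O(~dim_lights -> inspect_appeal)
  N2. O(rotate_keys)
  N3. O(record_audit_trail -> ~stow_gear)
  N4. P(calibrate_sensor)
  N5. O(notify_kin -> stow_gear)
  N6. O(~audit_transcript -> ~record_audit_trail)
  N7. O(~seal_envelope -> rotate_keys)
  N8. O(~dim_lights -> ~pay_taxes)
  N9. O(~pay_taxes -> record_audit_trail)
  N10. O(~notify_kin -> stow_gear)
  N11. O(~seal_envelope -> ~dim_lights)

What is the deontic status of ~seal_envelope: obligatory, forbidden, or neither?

Forbidden

Premises 10 and 5 are O(~notify_kin -> stow_gear) and O(notify_kin -> stow_gear); every ideal world satisfies ~notify_kin or notify_kin, so in either case stow_gear holds — hence O(stow_gear).
Premise 3 is O(record_audit_trail -> ~stow_gear); contrapositively O(stow_gear -> ~record_audit_trail). Since O(stow_gear) holds, K gives O(~record_audit_trail).
Premise 9, O(~pay_taxes -> record_audit_trail), contraposes to O(~record_audit_trail -> pay_taxes); with O(~record_audit_trail) we get O(pay_taxes).
The contrapositive of premise 8 (O(~dim_lights -> ~pay_taxes)) is O(pay_taxes -> dim_lights), and O(pay_taxes) is already established, so O(dim_lights).
The contrapositive of premise 11 (O(~seal_envelope -> ~dim_lights)) is O(dim_lights -> seal_envelope), and O(dim_lights) is already established, so O(seal_envelope).
Premises 1, 2, 4, 6, 7 do not contribute to this derivation.
Thus O(seal_envelope), which is F(~seal_envelope): ~seal_envelope is forbidden.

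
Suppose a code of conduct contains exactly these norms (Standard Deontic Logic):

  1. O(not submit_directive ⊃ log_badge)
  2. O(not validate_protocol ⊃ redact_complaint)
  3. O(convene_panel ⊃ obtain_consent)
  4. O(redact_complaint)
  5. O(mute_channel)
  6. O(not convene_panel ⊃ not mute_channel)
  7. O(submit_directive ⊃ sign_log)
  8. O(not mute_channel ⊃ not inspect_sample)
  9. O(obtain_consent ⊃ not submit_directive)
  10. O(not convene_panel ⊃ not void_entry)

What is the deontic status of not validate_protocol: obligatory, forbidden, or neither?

Neither

Premise 2 is O(not validate_protocol ⊃ redact_complaint); even if O(redact_complaint) held, inferring O(not validate_protocol) would be affirming the consequent — invalid.
No premise or chain of K-axiom applications forces O(not validate_protocol), and none forces O(validate_protocol). So not validate_protocol is neither obligatory nor forbidden under these norms.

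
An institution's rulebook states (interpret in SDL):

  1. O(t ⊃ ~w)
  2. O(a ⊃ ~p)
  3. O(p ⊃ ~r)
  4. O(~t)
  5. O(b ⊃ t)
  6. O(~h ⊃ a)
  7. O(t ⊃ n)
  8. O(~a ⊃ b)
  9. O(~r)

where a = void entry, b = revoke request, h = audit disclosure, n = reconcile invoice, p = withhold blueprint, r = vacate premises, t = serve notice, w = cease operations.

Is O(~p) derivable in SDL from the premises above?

Yes

Premise 4 gives O(~t).
The contrapositive of premise 5 (O(b ⊃ t)) is O(~t ⊃ ~b), and O(~t) is already established, so O(~b).
The contrapositive of premise 8 (O(~a ⊃ b)) is O(~b ⊃ a), and O(~b) is already established, so O(a).
With premise 2, O(a ⊃ ~p), the K-axiom yields O(~p).
Premises 1, 3, 6, 7, 9 do not contribute to this derivation.
So O(~p) follows.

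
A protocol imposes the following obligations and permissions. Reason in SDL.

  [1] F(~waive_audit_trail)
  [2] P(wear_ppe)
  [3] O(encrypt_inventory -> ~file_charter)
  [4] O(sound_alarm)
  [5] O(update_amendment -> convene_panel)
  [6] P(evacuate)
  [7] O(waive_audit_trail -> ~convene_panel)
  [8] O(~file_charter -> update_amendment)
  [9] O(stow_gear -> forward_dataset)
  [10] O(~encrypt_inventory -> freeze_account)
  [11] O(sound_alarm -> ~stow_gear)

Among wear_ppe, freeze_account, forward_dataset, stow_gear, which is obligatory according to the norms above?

Premise 1 is F(~waive_audit_trail), i.e. O(waive_audit_trail).
From O(waive_audit_trail) and premise 7, O(waive_audit_trail -> ~convene_panel), we obtain O(~convene_panel).
Premise 5 is O(update_amendment -> convene_panel); contrapositively O(~convene_panel -> ~update_amendment). Since O(~convene_panel) holds, K gives O(~update_amendment).
Premise 8 is O(~file_charter -> update_amendment); contrapositively O(~update_amendment -> file_charter). Since O(~update_amendment) holds, K gives O(file_charter).
The contrapositive of premise 3 (O(encrypt_inventory -> ~file_charter)) is O(file_charter -> ~encrypt_inventory), and O(file_charter) is already established, so O(~encrypt_inventory).
Premise 10 is O(~encrypt_inventory -> freeze_account); since O(~encrypt_inventory), deontic closure gives O(freeze_account).
So O(freeze_account) holds — freeze_account is obligatory. None of the other listed options is made obligatory by any chain of premises.

freeze_account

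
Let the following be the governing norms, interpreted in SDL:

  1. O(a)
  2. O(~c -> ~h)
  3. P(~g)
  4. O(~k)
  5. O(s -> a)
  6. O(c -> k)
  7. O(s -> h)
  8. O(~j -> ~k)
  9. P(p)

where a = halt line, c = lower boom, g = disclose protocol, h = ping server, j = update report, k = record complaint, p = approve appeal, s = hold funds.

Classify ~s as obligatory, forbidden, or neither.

Obligatory

Premise 4 gives O(~k).
Premise 6, O(c -> k), contraposes to O(~k -> ~c); with O(~k) we get O(~c).
Premise 2 is O(~c -> ~h); since O(~c), deontic closure gives O(~h).
Premise 7 is O(s -> h); contrapositively O(~h -> ~s). Since O(~h) holds, K gives O(~s).
Premises 1, 3, 5, 8, 9 do not contribute to this derivation.
Hence ~s is obligatory.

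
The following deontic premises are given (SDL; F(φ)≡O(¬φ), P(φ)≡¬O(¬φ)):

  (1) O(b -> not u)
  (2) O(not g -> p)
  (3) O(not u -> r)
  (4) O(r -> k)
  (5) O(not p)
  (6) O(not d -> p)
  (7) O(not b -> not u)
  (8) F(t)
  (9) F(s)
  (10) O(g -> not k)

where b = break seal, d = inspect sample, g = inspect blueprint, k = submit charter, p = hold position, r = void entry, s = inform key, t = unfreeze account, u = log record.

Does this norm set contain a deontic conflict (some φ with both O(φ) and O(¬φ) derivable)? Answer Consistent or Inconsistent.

Inconsistent

Premises 7 and 1 are O(not b -> not u) and O(b -> not u); every ideal world satisfies not b or b, so in either case not u holds — hence O(not u).
Premise 3 is O(not u -> r); since O(not u), deontic closure gives O(r).
From O(r) and premise 4, O(r -> k), we obtain O(k).
The contrapositive of premise 10 (O(g -> not k)) is O(k -> not g), and O(k) is already established, so O(not g).
With premise 2, O(not g -> p), the K-axiom yields O(p).
Yet premise 5 states O(not p).
We now have both O(p) and O(not p) — p is simultaneously obligatory and forbidden, violating the D-axiom.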